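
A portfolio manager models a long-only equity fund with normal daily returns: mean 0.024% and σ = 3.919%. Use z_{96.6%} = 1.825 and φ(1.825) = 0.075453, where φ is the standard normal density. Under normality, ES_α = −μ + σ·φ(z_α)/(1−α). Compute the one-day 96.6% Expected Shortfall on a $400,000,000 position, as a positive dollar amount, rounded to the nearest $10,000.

$34,690,000

Tail multiplier: φ(z)/(1−α) = 0.075453 / 0.034 = 2.219.
ES = −(0.024%) + 3.919% × 2.219 = 8.672%.
On $400,000,000: 0.08672 × $400,000,000 = $34,688,000.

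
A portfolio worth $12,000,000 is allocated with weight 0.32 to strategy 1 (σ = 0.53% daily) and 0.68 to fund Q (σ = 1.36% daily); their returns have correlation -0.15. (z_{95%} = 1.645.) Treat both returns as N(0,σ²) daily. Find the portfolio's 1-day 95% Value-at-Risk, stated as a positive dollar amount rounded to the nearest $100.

σ_p² = 0.32²·0.53² + 0.68²·1.36² + 2·-0.15·0.32·0.68·0.53·1.36 = 0.8370 (%²).
σ_p = √0.8370 = 0.915%.
VaR = 1.645 × 0.915% = 1.505%; on $12,000,000 that is $180,600.

$180,600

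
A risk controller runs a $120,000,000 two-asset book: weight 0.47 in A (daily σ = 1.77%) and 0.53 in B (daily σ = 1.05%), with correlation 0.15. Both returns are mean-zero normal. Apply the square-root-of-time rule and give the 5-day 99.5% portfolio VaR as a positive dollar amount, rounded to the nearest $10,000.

σ_p = √(0.47²·1.77² + 0.53²·1.05² + 2·0.15·0.47·0.53·1.77·1.05) = 1.068%.
σ_{5d} = 1.068% × √5 = 2.388%.
z(99.5%) = 2.576.
VaR = 2.576 × 2.388% = 6.151%; on $120,000,000 that is $7,381,200.

$7,380,000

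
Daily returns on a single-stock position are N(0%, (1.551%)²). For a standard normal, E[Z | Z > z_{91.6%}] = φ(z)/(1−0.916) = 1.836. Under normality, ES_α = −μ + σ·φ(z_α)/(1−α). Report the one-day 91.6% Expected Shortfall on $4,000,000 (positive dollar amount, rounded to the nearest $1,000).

ES = 1.551% × 1.836 = 2.848%.
On $4,000,000: 0.02848 × $4,000,000 = $113,920.

$114,000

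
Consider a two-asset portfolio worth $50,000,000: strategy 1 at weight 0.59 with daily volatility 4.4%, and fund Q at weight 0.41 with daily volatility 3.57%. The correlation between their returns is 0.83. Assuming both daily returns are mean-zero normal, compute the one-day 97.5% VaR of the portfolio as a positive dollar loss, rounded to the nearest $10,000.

$3,820,000

σ_p² = 0.59²·4.4² + 0.41²·3.57² + 2·0.83·0.59·0.41·4.4·3.57 = 15.1892 (%²).
σ_p = √15.1892 = 3.897%.
At 97.5%, z = 1.960.
VaR = 1.960 × 3.897% = 7.638%; on $50,000,000 that is $3,819,000.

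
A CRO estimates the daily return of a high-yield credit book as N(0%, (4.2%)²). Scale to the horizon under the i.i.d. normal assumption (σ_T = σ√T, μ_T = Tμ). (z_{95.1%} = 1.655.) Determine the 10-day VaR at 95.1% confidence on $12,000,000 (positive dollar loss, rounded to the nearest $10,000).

σ_{10d} = 4.2% × √10 = 13.282%.
VaR = 1.655 × 13.282% = 21.982%.
On $12,000,000: 0.21982 × $12,000,000 = $2,637,840.

$2,640,000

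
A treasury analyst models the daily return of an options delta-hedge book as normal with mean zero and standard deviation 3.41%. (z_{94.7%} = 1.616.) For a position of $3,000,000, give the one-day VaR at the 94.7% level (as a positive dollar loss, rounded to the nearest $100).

VaR = z·σ = 1.616 × 3.41% = 5.511%.
On $3,000,000: 0.05511 × $3,000,000 = $165,330.

$165,300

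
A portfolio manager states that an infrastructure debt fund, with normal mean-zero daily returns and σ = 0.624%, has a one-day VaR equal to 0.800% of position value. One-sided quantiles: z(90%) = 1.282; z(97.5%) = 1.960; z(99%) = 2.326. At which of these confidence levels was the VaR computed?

Implied z = VaR/σ = 0.800 / 0.624 = 1.282.
This matches z(90%) = 1.282.

90%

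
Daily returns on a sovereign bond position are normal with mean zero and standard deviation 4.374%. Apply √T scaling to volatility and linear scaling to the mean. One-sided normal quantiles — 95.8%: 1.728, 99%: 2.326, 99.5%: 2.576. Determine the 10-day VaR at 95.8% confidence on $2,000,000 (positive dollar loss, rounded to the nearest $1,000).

$478,000

σ_{10d} = 4.374% × √10 = 13.832%.
VaR = 1.728 × 13.832% = 23.902%.
On $2,000,000: 0.23902 × $2,000,000 = $478,040.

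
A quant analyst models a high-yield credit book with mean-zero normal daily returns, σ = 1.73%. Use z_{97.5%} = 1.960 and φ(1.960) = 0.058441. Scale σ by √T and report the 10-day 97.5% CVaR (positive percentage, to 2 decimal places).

12.79%

σ_{10d} = 1.73% × √10 = 5.471%.
ES multiplier = φ(z)/(1−α) = 0.058441/0.025 = 2.338.
ES = 5.471% × 2.338 = 12.791%.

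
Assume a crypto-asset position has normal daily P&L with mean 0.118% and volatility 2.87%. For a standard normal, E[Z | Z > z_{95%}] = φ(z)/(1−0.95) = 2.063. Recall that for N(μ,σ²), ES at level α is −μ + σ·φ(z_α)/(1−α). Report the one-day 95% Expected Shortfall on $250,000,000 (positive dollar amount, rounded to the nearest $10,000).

ES = −(0.118%) + 2.87% × 2.063 = 5.803%.
On $250,000,000: 0.05803 × $250,000,000 = $14,507,500.

$14,510,000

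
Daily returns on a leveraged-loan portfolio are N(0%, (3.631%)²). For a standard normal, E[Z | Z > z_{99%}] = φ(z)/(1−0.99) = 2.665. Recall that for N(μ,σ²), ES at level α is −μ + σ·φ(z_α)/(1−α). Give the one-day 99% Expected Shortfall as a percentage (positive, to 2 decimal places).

9.68%

ES = 3.631% × 2.665 = 9.677%.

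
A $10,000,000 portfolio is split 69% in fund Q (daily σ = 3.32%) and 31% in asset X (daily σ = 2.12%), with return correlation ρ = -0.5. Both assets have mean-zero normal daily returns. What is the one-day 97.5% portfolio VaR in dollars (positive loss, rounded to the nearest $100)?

$400,400

σ_p² = 0.69²·3.32² + 0.31²·2.12² + 2·-0.5·0.69·0.31·3.32·2.12 = 4.1742 (%²).
σ_p = √4.1742 = 2.043%.
At 97.5%, z = 1.960.
VaR = 1.960 × 2.043% = 4.004%; on $10,000,000 that is $400,400.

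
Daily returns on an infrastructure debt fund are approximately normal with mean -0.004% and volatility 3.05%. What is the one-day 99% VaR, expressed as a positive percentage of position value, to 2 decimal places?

At 99% one-sided, z = 2.326.
VaR = −μ + z·σ = −(-0.004%) + 2.326 × 3.05% = 7.098%.

7.10%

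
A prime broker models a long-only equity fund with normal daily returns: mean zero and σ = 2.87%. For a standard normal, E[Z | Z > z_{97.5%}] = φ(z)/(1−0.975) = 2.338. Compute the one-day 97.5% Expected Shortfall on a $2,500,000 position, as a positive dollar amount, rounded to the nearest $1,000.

$168,000

ES = 2.87% × 2.338 = 6.710%.
On $2,500,000: 0.06710 × $2,500,000 = $167,750.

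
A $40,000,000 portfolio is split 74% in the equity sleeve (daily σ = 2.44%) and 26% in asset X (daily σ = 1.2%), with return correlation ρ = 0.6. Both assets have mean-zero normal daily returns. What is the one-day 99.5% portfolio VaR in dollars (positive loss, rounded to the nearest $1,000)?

σ_p² = 0.74²·2.44² + 0.26²·1.2² + 2·0.6·0.74·0.26·2.44·1.2 = 4.0336 (%²).
σ_p = √4.0336 = 2.008%.
At 99.5%, z = 2.576.
VaR = 2.576 × 2.008% = 5.173%; on $40,000,000 that is $2,069,200.

$2,069,000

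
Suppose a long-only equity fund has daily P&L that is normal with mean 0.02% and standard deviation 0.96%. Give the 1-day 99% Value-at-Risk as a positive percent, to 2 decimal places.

2.21%

At 99% one-sided, z = 2.326.
VaR = −μ + z·σ = −(0.02%) + 2.326 × 0.96% = 2.213%.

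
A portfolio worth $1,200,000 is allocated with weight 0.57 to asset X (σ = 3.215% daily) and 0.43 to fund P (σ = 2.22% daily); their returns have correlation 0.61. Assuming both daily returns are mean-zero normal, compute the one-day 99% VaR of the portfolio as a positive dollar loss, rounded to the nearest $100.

$70,600

σ_p² = 0.57²·3.215² + 0.43²·2.22² + 2·0.61·0.57·0.43·3.215·2.22 = 6.4037 (%²).
σ_p = √6.4037 = 2.531%.
At 99%, z = 2.326.
VaR = 2.326 × 2.531% = 5.887%; on $1,200,000 that is $70,644.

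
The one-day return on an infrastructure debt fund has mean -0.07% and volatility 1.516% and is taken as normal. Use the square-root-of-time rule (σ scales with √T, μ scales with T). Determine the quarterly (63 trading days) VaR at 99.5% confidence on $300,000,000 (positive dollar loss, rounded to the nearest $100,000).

At 99.5%, z = 2.576.
σ_{63d} = 1.516% × √63 = 12.033%; μ_{63d} = 63 × -0.07% = -4.410%.
VaR = −(-4.410%) + 2.576 × 12.033% = 35.407%.
On $300,000,000: 0.35407 × $300,000,000 = $106,221,000.

$106,200,000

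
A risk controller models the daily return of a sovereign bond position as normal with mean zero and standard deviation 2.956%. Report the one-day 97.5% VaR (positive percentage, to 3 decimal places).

5.794%

At 97.5% one-sided, z = 1.960.
VaR = z·σ = 1.960 × 2.956% = 5.794%.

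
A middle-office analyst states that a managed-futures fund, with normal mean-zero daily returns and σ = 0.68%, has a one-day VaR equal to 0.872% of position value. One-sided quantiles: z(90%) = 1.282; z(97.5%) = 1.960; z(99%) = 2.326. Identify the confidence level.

90%

Implied z = VaR/σ = 0.872 / 0.68 = 1.282.
This matches z(90%) = 1.282.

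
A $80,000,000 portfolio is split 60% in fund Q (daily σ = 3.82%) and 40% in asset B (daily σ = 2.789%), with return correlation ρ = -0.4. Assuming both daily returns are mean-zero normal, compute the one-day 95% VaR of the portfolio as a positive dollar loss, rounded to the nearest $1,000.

σ_p² = 0.6²·3.82² + 0.4²·2.789² + 2·-0.4·0.6·0.4·3.82·2.789 = 4.4523 (%²).
σ_p = √4.4523 = 2.110%.
At 95%, z = 1.645.
VaR = 1.645 × 2.110% = 3.471%; on $80,000,000 that is $2,776,800.

$2,777,000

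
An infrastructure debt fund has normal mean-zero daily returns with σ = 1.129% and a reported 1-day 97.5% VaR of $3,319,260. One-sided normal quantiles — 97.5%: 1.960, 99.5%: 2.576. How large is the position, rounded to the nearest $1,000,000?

$150,000,000

VaR as a fraction of value: z·σ = 1.960 × 1.129% = 2.21284%.
Position = $3,319,260 / 0.0221284 = $150,000,000.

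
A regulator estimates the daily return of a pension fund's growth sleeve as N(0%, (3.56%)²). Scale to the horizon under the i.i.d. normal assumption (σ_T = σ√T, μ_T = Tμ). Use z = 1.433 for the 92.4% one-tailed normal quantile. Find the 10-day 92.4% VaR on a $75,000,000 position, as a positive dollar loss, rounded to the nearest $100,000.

σ_{10d} = 3.56% × √10 = 11.258%.
VaR = 1.433 × 11.258% = 16.133%.
On $75,000,000: 0.16133 × $75,000,000 = $12,099,750.

$12,100,000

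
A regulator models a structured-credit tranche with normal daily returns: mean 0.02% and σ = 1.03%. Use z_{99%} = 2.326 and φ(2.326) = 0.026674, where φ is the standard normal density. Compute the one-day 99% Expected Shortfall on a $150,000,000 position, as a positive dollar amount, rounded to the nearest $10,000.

$4,090,000

Tail multiplier: φ(z)/(1−α) = 0.026674 / 0.01 = 2.667.
ES = −(0.02%) + 1.03% × 2.667 = 2.727%.
On $150,000,000: 0.02727 × $150,000,000 = $4,090,500.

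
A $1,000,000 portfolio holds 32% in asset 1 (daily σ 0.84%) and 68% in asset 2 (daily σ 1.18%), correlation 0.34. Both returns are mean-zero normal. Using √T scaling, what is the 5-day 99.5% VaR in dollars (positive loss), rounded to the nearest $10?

σ_p = √(0.32²·0.84² + 0.68²·1.18² + 2·0.34·0.32·0.68·0.84·1.18) = 0.929%.
σ_{5d} = 0.929% × √5 = 2.077%.
z(99.5%) = 2.576.
VaR = 2.576 × 2.077% = 5.350%; on $1,000,000 that is $53,500.

$53,500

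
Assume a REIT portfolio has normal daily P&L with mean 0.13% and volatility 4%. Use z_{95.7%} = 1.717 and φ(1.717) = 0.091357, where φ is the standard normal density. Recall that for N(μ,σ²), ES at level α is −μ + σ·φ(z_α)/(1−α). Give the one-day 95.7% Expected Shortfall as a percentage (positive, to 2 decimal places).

Tail multiplier: φ(z)/(1−α) = 0.091357 / 0.043 = 2.125.
ES = −(0.13%) + 4% × 2.125 = 8.370%.

8.37%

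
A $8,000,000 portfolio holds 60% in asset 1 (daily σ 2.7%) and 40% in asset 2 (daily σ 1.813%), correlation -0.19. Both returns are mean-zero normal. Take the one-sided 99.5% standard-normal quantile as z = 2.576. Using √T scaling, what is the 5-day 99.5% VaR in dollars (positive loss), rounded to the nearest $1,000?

σ_p = √(0.6²·2.7² + 0.4²·1.813² + 2·-0.19·0.6·0.4·2.7·1.813) = 1.644%.
σ_{5d} = 1.644% × √5 = 3.676%.
VaR = 2.576 × 3.676% = 9.469%; on $8,000,000 that is $757,520.

$758,000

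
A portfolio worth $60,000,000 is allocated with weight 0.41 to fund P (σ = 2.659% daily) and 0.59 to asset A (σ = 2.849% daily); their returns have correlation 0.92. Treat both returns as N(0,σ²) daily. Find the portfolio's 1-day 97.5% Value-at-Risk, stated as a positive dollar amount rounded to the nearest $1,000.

$3,196,000

σ_p² = 0.41²·2.659² + 0.59²·2.849² + 2·0.92·0.41·0.59·2.659·2.849 = 7.3858 (%²).
σ_p = √7.3858 = 2.718%.
At 97.5%, z = 1.960.
VaR = 1.960 × 2.718% = 5.327%; on $60,000,000 that is $3,196,200.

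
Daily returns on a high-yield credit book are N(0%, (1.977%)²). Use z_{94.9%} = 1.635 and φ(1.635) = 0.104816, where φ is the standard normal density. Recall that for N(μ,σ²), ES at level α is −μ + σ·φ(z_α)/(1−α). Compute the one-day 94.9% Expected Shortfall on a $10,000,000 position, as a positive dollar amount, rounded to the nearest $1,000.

Tail multiplier: φ(z)/(1−α) = 0.104816 / 0.051 = 2.055.
ES = 1.977% × 2.055 = 4.063%.
On $10,000,000: 0.04063 × $10,000,000 = $406,300.

$406,000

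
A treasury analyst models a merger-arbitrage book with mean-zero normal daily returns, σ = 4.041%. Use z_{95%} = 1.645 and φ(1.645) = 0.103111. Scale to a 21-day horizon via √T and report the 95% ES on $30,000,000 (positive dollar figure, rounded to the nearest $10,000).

$11,460,000

σ_{21d} = 4.041% × √21 = 18.518%.
ES multiplier = φ(z)/(1−α) = 0.103111/0.05 = 2.062.
ES = 18.518% × 2.062 = 38.184%; on $30,000,000: $11,455,200.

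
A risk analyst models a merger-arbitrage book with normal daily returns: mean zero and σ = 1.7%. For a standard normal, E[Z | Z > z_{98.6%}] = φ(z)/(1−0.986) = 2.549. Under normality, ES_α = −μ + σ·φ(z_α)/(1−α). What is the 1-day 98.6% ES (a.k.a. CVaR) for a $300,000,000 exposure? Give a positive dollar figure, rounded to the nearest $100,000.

$13,000,000

ES = 1.7% × 2.549 = 4.333%.
On $300,000,000: 0.04333 × $300,000,000 = $12,999,000.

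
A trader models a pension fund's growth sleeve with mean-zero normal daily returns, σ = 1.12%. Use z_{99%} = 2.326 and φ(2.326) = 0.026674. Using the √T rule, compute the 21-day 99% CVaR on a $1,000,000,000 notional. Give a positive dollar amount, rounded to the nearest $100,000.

$136,900,000

σ_{21d} = 1.12% × √21 = 5.132%.
ES multiplier = φ(z)/(1−α) = 0.026674/0.01 = 2.667.
ES = 5.132% × 2.667 = 13.687%; on $1,000,000,000: $136,870,000.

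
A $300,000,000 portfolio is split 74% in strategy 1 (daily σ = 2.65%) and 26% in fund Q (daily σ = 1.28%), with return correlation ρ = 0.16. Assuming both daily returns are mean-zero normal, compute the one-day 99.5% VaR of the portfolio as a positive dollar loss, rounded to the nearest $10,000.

σ_p² = 0.74²·2.65² + 0.26²·1.28² + 2·0.16·0.74·0.26·2.65·1.28 = 4.1651 (%²).
σ_p = √4.1651 = 2.041%.
At 99.5%, z = 2.576.
VaR = 2.576 × 2.041% = 5.258%; on $300,000,000 that is $15,774,000.

$15,770,000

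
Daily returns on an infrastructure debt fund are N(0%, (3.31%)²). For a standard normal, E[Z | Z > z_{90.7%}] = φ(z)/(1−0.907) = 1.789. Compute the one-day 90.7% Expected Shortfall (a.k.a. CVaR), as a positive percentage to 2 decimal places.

5.92%

ES = 3.31% × 1.789 = 5.922%.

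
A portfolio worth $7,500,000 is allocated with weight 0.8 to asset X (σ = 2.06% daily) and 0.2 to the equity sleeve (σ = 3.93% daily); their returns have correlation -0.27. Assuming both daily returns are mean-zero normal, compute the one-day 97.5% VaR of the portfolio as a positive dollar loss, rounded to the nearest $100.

$238,600

σ_p² = 0.8²·2.06² + 0.2²·3.93² + 2·-0.27·0.8·0.2·2.06·3.93 = 2.6342 (%²).
σ_p = √2.6342 = 1.623%.
At 97.5%, z = 1.960.
VaR = 1.960 × 1.623% = 3.181%; on $7,500,000 that is $238,575.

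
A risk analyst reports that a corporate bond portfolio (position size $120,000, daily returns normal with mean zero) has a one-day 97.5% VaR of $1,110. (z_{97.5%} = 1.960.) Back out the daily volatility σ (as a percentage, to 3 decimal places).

0.472%

VaR as a fraction: $1,110 / $120,000 = 0.925%.
σ = VaR / z = 0.925% / 1.960 = 0.472%.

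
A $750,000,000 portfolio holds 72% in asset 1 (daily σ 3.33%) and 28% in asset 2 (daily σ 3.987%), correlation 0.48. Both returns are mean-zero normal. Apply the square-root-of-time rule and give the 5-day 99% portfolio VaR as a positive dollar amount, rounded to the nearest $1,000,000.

σ_p = √(0.72²·3.33² + 0.28²·3.987² + 2·0.48·0.72·0.28·3.33·3.987) = 3.093%.
σ_{5d} = 3.093% × √5 = 6.916%.
z(99%) = 2.326.
VaR = 2.326 × 6.916% = 16.087%; on $750,000,000 that is $120,652,500.

$121,000,000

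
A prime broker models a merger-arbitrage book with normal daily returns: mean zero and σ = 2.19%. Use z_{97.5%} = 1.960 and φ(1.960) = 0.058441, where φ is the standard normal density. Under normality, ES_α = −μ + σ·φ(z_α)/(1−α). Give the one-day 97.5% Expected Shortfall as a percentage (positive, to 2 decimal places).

Tail multiplier: φ(z)/(1−α) = 0.058441 / 0.025 = 2.338.
ES = 2.19% × 2.338 = 5.120%.

5.12%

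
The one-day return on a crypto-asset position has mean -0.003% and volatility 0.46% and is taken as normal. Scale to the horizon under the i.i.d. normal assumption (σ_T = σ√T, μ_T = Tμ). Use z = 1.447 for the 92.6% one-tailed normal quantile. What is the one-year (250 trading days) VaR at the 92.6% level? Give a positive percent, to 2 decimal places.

11.27%

σ_{250d} = 0.46% × √250 = 7.273%; μ_{250d} = 250 × -0.003% = -0.750%.
VaR = −(-0.750%) + 1.447 × 7.273% = 11.274%.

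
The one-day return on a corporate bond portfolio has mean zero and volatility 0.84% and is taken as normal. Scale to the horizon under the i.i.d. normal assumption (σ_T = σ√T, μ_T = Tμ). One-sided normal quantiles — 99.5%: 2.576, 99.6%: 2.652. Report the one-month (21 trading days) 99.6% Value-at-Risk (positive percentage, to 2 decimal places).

10.21%

σ_{21d} = 0.84% × √21 = 3.849%.
VaR = 2.652 × 3.849% = 10.208%.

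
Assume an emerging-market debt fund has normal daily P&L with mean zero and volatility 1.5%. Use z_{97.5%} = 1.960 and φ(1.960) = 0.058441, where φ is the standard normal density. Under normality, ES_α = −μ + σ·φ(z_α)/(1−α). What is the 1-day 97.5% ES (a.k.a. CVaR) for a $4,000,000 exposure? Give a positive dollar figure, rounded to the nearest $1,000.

$140,000

Tail multiplier: φ(z)/(1−α) = 0.058441 / 0.025 = 2.338.
ES = 1.5% × 2.338 = 3.507%.
On $4,000,000: 0.03507 × $4,000,000 = $140,280.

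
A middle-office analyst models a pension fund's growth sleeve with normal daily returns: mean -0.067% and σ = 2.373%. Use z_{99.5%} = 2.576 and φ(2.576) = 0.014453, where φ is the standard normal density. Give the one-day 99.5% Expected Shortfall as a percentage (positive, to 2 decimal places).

Tail multiplier: φ(z)/(1−α) = 0.014453 / 0.005 = 2.891.
ES = −(-0.067%) + 2.373% × 2.891 = 6.927%.

6.93%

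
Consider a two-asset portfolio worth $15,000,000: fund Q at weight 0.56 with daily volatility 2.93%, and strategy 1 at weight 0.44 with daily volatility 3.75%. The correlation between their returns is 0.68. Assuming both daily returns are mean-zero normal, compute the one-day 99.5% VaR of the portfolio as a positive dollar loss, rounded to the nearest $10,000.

σ_p² = 0.56²·2.93² + 0.44²·3.75² + 2·0.68·0.56·0.44·2.93·3.75 = 9.0967 (%²).
σ_p = √9.0967 = 3.016%.
At 99.5%, z = 2.576.
VaR = 2.576 × 3.016% = 7.769%; on $15,000,000 that is $1,165,350.

$1,170,000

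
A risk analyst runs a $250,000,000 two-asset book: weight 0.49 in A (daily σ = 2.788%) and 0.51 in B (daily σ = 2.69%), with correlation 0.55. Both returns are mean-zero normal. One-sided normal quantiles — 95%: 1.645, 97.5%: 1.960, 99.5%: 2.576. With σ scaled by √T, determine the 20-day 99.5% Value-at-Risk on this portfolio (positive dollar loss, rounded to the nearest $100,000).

$69,400,000

σ_p = √(0.49²·2.788² + 0.51²·2.69² + 2·0.55·0.49·0.51·2.788·2.69) = 2.410%.
σ_{20d} = 2.410% × √20 = 10.778%.
VaR = 2.576 × 10.778% = 27.764%; on $250,000,000 that is $69,410,000.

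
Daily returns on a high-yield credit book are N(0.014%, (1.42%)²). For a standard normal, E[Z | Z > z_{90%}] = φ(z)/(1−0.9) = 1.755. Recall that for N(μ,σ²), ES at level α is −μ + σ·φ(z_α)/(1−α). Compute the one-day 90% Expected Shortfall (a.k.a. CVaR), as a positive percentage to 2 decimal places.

2.48%

ES = −(0.014%) + 1.42% × 1.755 = 2.478%.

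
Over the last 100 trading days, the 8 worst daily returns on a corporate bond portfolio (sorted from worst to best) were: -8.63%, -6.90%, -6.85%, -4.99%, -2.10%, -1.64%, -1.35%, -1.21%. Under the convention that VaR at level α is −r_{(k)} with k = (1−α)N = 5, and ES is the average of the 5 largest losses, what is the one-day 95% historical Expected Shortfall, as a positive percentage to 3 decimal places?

5.894%

The 5 worst returns sum to -29.47%.
ES = −(-29.47%) / 5 = 5.894%.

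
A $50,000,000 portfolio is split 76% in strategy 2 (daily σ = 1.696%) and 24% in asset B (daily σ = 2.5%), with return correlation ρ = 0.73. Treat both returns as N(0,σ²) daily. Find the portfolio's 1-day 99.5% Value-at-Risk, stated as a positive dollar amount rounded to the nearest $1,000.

$2,286,000

σ_p² = 0.76²·1.696² + 0.24²·2.5² + 2·0.73·0.76·0.24·1.696·2.5 = 3.1505 (%²).
σ_p = √3.1505 = 1.775%.
At 99.5%, z = 2.576.
VaR = 2.576 × 1.775% = 4.572%; on $50,000,000 that is $2,286,000.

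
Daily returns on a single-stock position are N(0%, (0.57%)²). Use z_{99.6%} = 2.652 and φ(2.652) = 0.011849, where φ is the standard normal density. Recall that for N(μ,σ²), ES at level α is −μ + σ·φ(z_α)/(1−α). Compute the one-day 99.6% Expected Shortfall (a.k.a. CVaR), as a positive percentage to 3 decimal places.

Tail multiplier: φ(z)/(1−α) = 0.011849 / 0.004 = 2.962.
ES = 0.57% × 2.962 = 1.688%.

1.688%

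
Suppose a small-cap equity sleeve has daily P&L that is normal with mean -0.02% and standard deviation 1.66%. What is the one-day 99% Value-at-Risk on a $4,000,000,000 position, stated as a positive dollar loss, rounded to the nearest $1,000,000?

At 99% one-sided, z = 2.326.
VaR = −μ + z·σ = −(-0.02%) + 2.326 × 1.66% = 3.881%.
On $4,000,000,000: 0.03881 × $4,000,000,000 = $155,240,000.

$155,000,000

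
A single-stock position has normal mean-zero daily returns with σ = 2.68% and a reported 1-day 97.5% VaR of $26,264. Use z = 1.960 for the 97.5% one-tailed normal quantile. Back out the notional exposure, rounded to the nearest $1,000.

$500,000

VaR as a fraction of value: z·σ = 1.960 × 2.68% = 5.2528%.
Position = $26,264 / 0.052528 = $500,000.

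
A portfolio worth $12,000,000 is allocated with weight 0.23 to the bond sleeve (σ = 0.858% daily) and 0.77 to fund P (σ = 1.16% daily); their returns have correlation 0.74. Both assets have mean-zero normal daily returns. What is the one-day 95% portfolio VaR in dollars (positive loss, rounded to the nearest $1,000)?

σ_p² = 0.23²·0.858² + 0.77²·1.16² + 2·0.74·0.23·0.77·0.858·1.16 = 1.0976 (%²).
σ_p = √1.0976 = 1.048%.
At 95%, z = 1.645.
VaR = 1.645 × 1.048% = 1.724%; on $12,000,000 that is $206,880.

$207,000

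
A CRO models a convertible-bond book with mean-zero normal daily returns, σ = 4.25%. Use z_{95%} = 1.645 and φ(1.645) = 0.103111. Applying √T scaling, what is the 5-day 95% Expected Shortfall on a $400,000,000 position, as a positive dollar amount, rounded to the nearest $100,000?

σ_{5d} = 4.25% × √5 = 9.503%.
ES multiplier = φ(z)/(1−α) = 0.103111/0.05 = 2.062.
ES = 9.503% × 2.062 = 19.595%; on $400,000,000: $78,380,000.

$78,400,000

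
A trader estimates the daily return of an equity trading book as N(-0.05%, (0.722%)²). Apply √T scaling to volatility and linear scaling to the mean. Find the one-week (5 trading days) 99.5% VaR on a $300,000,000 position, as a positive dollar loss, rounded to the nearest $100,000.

At 99.5%, z = 2.576.
σ_{5d} = 0.722% × √5 = 1.614%; μ_{5d} = 5 × -0.05% = -0.250%.
VaR = −(-0.250%) + 2.576 × 1.614% = 4.408%.
On $300,000,000: 0.04408 × $300,000,000 = $13,224,000.

$13,200,000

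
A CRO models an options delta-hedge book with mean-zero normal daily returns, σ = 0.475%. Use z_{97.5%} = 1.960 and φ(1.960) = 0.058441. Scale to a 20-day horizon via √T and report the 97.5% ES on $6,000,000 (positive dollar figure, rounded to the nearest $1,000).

$298,000

σ_{20d} = 0.475% × √20 = 2.124%.
ES multiplier = φ(z)/(1−α) = 0.058441/0.025 = 2.338.
ES = 2.124% × 2.338 = 4.966%; on $6,000,000: $297,960.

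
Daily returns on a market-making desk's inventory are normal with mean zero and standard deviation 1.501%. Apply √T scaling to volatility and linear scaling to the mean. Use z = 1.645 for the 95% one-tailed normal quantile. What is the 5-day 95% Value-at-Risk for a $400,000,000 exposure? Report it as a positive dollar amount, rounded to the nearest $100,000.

$22,100,000

σ_{5d} = 1.501% × √5 = 3.356%.
VaR = 1.645 × 3.356% = 5.521%.
On $400,000,000: 0.05521 × $400,000,000 = $22,084,000.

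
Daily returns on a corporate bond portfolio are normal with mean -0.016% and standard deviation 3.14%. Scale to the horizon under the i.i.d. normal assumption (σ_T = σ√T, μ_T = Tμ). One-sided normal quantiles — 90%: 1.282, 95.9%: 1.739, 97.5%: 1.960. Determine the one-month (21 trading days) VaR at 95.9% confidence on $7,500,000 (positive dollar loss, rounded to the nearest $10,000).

σ_{21d} = 3.14% × √21 = 14.389%; μ_{21d} = 21 × -0.016% = -0.336%.
VaR = −(-0.336%) + 1.739 × 14.389% = 25.358%.
On $7,500,000: 0.25358 × $7,500,000 = $1,901,850.

$1,900,000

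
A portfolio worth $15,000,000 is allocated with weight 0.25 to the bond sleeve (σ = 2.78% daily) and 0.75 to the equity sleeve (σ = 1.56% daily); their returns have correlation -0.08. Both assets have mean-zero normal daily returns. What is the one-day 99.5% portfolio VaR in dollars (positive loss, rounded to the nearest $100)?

$507,000

σ_p² = 0.25²·2.78² + 0.75²·1.56² + 2·-0.08·0.25·0.75·2.78·1.56 = 1.7218 (%²).
σ_p = √1.7218 = 1.312%.
At 99.5%, z = 2.576.
VaR = 2.576 × 1.312% = 3.380%; on $15,000,000 that is $507,000.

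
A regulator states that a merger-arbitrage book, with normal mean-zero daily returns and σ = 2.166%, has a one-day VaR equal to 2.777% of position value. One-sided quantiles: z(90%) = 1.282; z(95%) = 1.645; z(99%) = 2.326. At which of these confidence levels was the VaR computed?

Implied z = VaR/σ = 2.777 / 2.166 = 1.282.
This matches z(90%) = 1.282.

90%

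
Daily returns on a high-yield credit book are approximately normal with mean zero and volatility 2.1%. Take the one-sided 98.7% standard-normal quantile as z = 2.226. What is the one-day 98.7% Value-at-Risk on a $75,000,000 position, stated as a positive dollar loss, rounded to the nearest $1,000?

VaR = z·σ = 2.226 × 2.1% = 4.675%.
On $75,000,000: 0.04675 × $75,000,000 = $3,506,250.

$3,506,000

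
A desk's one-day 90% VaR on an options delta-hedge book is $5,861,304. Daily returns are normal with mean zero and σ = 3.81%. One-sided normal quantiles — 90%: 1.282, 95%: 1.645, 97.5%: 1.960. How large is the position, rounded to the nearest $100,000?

$120,000,000

VaR as a fraction of value: z·σ = 1.282 × 3.81% = 4.88442%.
Position = $5,861,304 / 0.0488442 = $120,000,000.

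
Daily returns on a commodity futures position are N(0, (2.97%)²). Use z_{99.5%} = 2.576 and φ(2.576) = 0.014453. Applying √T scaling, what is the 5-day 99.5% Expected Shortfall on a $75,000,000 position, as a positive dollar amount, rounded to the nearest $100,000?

$14,400,000

σ_{5d} = 2.97% × √5 = 6.641%.
ES multiplier = φ(z)/(1−α) = 0.014453/0.005 = 2.891.
ES = 6.641% × 2.891 = 19.199%; on $75,000,000: $14,399,250.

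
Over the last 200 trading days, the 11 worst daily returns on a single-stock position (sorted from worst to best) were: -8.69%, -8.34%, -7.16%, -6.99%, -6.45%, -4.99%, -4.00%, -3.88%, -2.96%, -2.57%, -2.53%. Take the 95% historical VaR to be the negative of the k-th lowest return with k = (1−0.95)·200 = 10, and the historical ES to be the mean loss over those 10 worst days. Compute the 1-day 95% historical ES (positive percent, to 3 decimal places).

5.603%

The 10 worst returns sum to -56.03%.
ES = −(-56.03%) / 10 = 5.603%.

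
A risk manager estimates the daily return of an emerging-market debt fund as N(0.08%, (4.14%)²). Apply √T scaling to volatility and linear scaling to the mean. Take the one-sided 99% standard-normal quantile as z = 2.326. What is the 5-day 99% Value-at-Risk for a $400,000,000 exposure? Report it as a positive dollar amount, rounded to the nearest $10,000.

$84,530,000

σ_{5d} = 4.14% × √5 = 9.257%; μ_{5d} = 5 × 0.08% = 0.400%.
VaR = −(0.400%) + 2.326 × 9.257% = 21.132%.
On $400,000,000: 0.21132 × $400,000,000 = $84,528,000.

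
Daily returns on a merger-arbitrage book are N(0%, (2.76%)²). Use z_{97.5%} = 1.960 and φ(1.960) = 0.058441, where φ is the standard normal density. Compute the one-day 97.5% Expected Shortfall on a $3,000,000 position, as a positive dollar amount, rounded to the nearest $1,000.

Tail multiplier: φ(z)/(1−α) = 0.058441 / 0.025 = 2.338.
ES = 2.76% × 2.338 = 6.453%.
On $3,000,000: 0.06453 × $3,000,000 = $193,590.

$194,000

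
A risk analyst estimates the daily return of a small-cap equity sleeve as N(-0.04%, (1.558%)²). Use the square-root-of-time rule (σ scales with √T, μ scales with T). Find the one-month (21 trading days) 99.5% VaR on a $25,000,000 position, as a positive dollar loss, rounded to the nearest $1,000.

$4,808,000

At 99.5%, z = 2.576.
σ_{21d} = 1.558% × √21 = 7.140%; μ_{21d} = 21 × -0.04% = -0.840%.
VaR = −(-0.840%) + 2.576 × 7.140% = 19.233%.
On $25,000,000: 0.19233 × $25,000,000 = $4,808,250.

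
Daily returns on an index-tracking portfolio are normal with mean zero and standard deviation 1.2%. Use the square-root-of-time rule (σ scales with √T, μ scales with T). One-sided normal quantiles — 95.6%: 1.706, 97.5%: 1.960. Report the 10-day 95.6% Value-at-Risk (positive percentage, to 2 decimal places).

6.47%

σ_{10d} = 1.2% × √10 = 3.795%.
VaR = 1.706 × 3.795% = 6.474%.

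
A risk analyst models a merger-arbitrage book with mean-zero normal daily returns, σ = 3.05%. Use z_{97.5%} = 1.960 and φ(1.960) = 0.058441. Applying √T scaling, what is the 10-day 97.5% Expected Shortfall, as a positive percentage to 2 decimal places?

22.55%

σ_{10d} = 3.05% × √10 = 9.645%.
ES multiplier = φ(z)/(1−α) = 0.058441/0.025 = 2.338.
ES = 9.645% × 2.338 = 22.550%.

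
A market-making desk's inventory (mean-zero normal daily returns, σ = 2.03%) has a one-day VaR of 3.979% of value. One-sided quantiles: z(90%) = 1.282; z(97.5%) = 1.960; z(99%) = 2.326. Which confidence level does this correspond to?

Implied z = VaR/σ = 3.979 / 2.03 = 1.960.
This matches z(97.5%) = 1.960.

97.5%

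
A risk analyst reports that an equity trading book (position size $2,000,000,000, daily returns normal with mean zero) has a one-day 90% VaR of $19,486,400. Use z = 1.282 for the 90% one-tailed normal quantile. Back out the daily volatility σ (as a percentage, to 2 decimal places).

VaR as a fraction: $19,486,400 / $2,000,000,000 = 0.974%.
σ = VaR / z = 0.974% / 1.282 = 0.760%.

0.76%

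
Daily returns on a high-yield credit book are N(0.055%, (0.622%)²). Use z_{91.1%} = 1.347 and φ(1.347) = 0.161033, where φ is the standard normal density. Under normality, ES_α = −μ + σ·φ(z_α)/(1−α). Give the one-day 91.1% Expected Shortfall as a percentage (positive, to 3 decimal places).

Tail multiplier: φ(z)/(1−α) = 0.161033 / 0.089 = 1.809.
ES = −(0.055%) + 0.622% × 1.809 = 1.070%.

1.070%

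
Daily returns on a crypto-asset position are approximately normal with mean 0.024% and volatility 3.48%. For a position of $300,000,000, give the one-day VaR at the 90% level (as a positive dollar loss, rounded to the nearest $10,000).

$13,310,000

At 90% one-sided, z = 1.282.
VaR = −μ + z·σ = −(0.024%) + 1.282 × 3.48% = 4.437%.
On $300,000,000: 0.04437 × $300,000,000 = $13,311,000.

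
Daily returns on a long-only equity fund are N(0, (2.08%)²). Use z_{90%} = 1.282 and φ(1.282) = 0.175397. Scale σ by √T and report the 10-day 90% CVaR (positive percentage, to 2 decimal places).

11.54%

σ_{10d} = 2.08% × √10 = 6.578%.
ES multiplier = φ(z)/(1−α) = 0.175397/0.1 = 1.754.
ES = 6.578% × 1.754 = 11.538%.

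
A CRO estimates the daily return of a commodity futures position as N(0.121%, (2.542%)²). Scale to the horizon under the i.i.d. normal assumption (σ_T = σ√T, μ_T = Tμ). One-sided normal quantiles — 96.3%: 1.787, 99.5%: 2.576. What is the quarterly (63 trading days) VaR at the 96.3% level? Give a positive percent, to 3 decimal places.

σ_{63d} = 2.542% × √63 = 20.176%; μ_{63d} = 63 × 0.121% = 7.623%.
VaR = −(7.623%) + 1.787 × 20.176% = 28.432%.

28.432%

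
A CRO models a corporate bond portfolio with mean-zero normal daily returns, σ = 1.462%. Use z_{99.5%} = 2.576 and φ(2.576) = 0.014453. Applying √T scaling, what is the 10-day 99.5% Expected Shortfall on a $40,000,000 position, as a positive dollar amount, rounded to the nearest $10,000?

σ_{10d} = 1.462% × √10 = 4.623%.
ES multiplier = φ(z)/(1−α) = 0.014453/0.005 = 2.891.
ES = 4.623% × 2.891 = 13.365%; on $40,000,000: $5,346,000.

$5,350,000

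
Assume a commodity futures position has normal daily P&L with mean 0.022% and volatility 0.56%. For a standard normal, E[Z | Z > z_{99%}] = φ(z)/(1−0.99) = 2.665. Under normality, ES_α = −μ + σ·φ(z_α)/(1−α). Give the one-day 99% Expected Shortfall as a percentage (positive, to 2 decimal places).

ES = −(0.022%) + 0.56% × 2.665 = 1.470%.

1.47%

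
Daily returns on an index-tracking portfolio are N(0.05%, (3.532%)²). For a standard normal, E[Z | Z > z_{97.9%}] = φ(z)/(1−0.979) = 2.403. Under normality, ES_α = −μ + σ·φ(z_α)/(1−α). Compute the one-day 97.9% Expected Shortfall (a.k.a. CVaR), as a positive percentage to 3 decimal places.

ES = −(0.05%) + 3.532% × 2.403 = 8.437%.

8.437%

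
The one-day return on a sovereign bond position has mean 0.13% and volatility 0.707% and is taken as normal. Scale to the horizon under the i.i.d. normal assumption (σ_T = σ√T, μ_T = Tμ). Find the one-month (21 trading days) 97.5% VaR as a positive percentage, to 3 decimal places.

3.620%

At 97.5%, z = 1.960.
σ_{21d} = 0.707% × √21 = 3.240%; μ_{21d} = 21 × 0.13% = 2.730%.
VaR = −(2.730%) + 1.960 × 3.240% = 3.620%.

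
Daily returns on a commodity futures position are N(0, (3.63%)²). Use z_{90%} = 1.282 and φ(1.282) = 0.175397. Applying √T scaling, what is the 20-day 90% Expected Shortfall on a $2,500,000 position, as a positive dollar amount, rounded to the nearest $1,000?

$712,000

σ_{20d} = 3.63% × √20 = 16.234%.
ES multiplier = φ(z)/(1−α) = 0.175397/0.1 = 1.754.
ES = 16.234% × 1.754 = 28.474%; on $2,500,000: $711,850.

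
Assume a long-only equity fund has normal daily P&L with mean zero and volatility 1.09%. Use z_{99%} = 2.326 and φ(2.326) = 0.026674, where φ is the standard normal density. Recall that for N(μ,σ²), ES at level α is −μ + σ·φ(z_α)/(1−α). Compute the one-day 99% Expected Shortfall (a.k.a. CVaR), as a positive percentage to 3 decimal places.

2.907%

Tail multiplier: φ(z)/(1−α) = 0.026674 / 0.01 = 2.667.
ES = 1.09% × 2.667 = 2.907%.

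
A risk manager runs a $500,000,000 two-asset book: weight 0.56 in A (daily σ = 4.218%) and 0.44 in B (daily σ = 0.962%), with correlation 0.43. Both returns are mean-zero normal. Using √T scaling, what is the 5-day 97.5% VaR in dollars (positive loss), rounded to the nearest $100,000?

σ_p = √(0.56²·4.218² + 0.44²·0.962² + 2·0.43·0.56·0.44·4.218·0.962) = 2.573%.
σ_{5d} = 2.573% × √5 = 5.753%.
z(97.5%) = 1.960.
VaR = 1.960 × 5.753% = 11.276%; on $500,000,000 that is $56,380,000.

$56,400,000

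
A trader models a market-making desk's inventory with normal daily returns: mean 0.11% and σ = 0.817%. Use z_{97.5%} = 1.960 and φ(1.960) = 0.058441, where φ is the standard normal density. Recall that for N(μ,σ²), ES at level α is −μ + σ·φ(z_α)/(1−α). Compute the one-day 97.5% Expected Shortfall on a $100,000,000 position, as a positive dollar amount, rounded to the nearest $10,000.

$1,800,000

Tail multiplier: φ(z)/(1−α) = 0.058441 / 0.025 = 2.338.
ES = −(0.11%) + 0.817% × 2.338 = 1.800%.
On $100,000,000: 0.01800 × $100,000,000 = $1,800,000.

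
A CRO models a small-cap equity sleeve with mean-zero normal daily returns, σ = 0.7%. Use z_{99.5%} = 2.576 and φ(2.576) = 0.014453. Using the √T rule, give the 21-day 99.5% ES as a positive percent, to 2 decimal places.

9.27%

σ_{21d} = 0.7% × √21 = 3.208%.
ES multiplier = φ(z)/(1−α) = 0.014453/0.005 = 2.891.
ES = 3.208% × 2.891 = 9.274%.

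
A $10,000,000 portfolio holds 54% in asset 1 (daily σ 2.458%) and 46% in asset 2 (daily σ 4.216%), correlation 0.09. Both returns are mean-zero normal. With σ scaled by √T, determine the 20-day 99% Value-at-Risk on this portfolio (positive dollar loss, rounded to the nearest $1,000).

σ_p = √(0.54²·2.458² + 0.46²·4.216² + 2·0.09·0.54·0.46·2.458·4.216) = 2.447%.
σ_{20d} = 2.447% × √20 = 10.943%.
z(99%) = 2.326.
VaR = 2.326 × 10.943% = 25.453%; on $10,000,000 that is $2,545,300.

$2,545,000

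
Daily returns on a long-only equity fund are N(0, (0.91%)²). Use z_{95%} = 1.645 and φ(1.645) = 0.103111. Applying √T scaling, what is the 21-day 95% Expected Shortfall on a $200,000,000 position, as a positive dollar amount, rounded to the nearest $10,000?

σ_{21d} = 0.91% × √21 = 4.170%.
ES multiplier = φ(z)/(1−α) = 0.103111/0.05 = 2.062.
ES = 4.170% × 2.062 = 8.599%; on $200,000,000: $17,198,000.

$17,200,000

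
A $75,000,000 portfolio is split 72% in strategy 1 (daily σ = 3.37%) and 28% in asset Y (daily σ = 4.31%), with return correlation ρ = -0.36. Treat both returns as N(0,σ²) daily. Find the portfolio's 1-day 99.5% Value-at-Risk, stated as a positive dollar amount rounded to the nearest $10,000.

σ_p² = 0.72²·3.37² + 0.28²·4.31² + 2·-0.36·0.72·0.28·3.37·4.31 = 5.2355 (%²).
σ_p = √5.2355 = 2.288%.
At 99.5%, z = 2.576.
VaR = 2.576 × 2.288% = 5.894%; on $75,000,000 that is $4,420,500.

$4,420,000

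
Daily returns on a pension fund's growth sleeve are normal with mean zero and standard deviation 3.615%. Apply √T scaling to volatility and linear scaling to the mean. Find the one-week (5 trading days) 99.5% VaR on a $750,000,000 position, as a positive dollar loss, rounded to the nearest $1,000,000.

At 99.5%, z = 2.576.
σ_{5d} = 3.615% × √5 = 8.083%.
VaR = 2.576 × 8.083% = 20.822%.
On $750,000,000: 0.20822 × $750,000,000 = $156,165,000.

$156,000,000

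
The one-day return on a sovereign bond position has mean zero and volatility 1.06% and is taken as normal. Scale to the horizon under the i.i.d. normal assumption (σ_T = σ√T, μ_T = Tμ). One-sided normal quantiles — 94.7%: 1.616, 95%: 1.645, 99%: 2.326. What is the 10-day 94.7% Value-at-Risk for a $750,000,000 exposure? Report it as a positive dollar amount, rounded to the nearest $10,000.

σ_{10d} = 1.06% × √10 = 3.352%.
VaR = 1.616 × 3.352% = 5.417%.
On $750,000,000: 0.05417 × $750,000,000 = $40,627,500.

$40,630,000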